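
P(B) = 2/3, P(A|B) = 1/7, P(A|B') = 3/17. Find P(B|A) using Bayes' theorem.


P(A) = P(A|B)P(B) + P(A|B')P(B') = 1/7*2/3 + 3/17*1/3 = 55/357
P(B|A) = P(A|B)P(B)/P(A) = (2/21)/(55/357) = 34/55

34/55


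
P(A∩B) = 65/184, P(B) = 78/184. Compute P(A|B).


P(A|B) = P(A∩B)/P(B) = (65/184)/(78/184) = 65/78 = 5/6

5/6


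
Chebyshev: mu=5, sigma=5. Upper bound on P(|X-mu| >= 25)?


k = 25/5 = 5
Chebyshev: P(|X-mu| >= k*sigma) <= 1/k^2 = 1/5^2 = 1/25

1/25


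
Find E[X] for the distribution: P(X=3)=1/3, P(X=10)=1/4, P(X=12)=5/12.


E[X] = sum(x * P(x))
= 3*1/3 + 10*1/4 + 12*5/12
= 17/2

17/2


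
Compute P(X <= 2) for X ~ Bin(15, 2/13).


P(X<=2) = P(X=0) + P(X=1) + P(X=2)
= 4177248169415651/51185893014090757 + 11392495007497230/51185893014090757 + 14499539100451020/51185893014090757
= 2313021713643377/3937376385699289

2313021713643377/3937376385699289


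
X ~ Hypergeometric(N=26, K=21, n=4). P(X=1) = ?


P(X=1) = C(21,1)*C(5,3) / C(26,4)
= 21*10 / 14950
= 210/14950 = 21/1495

21/1495


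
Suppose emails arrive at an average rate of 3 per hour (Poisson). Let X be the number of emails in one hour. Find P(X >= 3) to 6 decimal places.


P(X>=3) = 1 - P(X<=2) = 1 - (e^(-3)*3^0/0! + e^(-3)*3^1/1! + e^(-3)*3^2/2!)
≈ 1 - (0.0497870684 + 0.1493612051 + 0.2240418077)
= 1 - 0.4231900812 = 0.5768099188
≈ 0.576810

0.576810


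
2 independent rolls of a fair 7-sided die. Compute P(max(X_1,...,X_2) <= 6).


P(max <= 6) = P(all X_i <= 6) = (P(X_1 <= 6))^2
= (6/7)^2 = 36/49

36/49


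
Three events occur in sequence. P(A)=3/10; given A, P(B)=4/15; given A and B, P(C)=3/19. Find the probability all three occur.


P(A∩B∩C) = P(A) * P(B|A) * P(C|A∩B)
= 3/10 * 4/15 * 3/19
= 2/25 * 3/19 = 6/475

6/475


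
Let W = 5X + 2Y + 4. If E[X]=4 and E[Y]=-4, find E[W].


E[5X + 2Y + 4] = 5*E[X] + 2*E[Y] + 4
= (5)*(4) + (2)*(-4) + (4)
= 20 - 8 + 4 = 16

16


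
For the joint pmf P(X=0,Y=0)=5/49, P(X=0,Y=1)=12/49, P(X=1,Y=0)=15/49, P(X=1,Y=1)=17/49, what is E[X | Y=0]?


P(Y=0) = 20/49
E[X|Y=0] = (0*5 + 1*15)/20 = 15/20 = 3/4

3/4


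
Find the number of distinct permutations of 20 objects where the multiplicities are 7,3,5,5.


20! = 2432902008176640000
Denominator: 7!=5040 * 3!=6 * 5!=120 * 5!=120
Coefficient = 2432902008176640000 / 435456000 = 5587021440

5587021440


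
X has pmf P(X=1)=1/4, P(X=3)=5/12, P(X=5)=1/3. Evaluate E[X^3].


E[X^3] = sum(x^3 * P(x))
= 1*1/4 + 27*5/12 + 125*1/3
= 319/6

319/6


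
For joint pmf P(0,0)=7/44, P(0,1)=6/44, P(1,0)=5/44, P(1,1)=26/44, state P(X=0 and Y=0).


Read from table: P(X=0, Y=0) = 7/44

7/44


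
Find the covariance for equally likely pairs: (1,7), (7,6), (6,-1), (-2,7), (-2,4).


E[X]=2, E[Y]=23/5, E[XY]=21/5
Cov(X,Y) = E[XY] - E[X]E[Y] = 21/5 - 2*23/5 = -5

-5


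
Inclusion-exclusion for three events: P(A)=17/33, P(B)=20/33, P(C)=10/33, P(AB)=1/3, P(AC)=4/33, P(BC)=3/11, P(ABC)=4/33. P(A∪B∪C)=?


P(A∪B∪C) = P(A)+P(B)+P(C) - P(AB)-P(AC)-P(BC) + P(ABC)
= 17/33+20/33+10/33 - 1/3-4/33-3/11 + 4/33
= 9/11

9/11


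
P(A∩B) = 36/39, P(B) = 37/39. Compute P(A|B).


P(A|B) = P(A∩B)/P(B) = (36/39)/(37/39) = 36/37

36/37


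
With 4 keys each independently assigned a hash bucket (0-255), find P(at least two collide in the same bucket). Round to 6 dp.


P(all different) = prod((256-i)/256 for i=0..3) = 0.976730
P(at least one match) = 1 - 0.976730 = 0.023270

0.023270


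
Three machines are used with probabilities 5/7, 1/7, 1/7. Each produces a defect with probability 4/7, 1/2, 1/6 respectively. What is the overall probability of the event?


P(A) = P(A|B1)P(B1) + P(A|B2)P(B2) + P(A|B3)P(B3)
= 4/7*5/7 + 1/2*1/7 + 1/6*1/7
= 20/49 + 1/14 + 1/42 = 74/147

74/147


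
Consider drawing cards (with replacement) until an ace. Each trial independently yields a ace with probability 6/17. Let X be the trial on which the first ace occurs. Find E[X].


For geometric (trials until first success), E[X] = 1/p = 1/(6/17) = 17/6

17/6


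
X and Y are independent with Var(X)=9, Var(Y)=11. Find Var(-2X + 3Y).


Independence => Cov(X,Y)=0
Var(-2X + 3Y) = (-2)^2*Var(X) + 3^2*Var(Y)
= 4*9 + 9*11 = 135

135


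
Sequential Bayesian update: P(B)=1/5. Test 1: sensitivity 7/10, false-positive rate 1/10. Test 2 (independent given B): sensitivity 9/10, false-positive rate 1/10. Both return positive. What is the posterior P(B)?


After test 1: P(+) = 7/10*1/5 + 1/10*4/5 = 11/50
P(B|+) = (7/50)/(11/50) = 7/11
After test 2 (use post1 as new prior): P(+) = 9/10*7/11 + 1/10*4/11 = 67/110
P(B|+,+) = (63/110)/(67/110) = 63/67

63/67


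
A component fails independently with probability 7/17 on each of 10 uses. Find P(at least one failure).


P(at least one) = 1 - P(none)
P(none) = (1 - 7/17)^10 = (10/17)^10 = 10000000000/2015993900449
P(at least one) = 1 - 10000000000/2015993900449 = 2005993900449/2015993900449

2005993900449/2015993900449


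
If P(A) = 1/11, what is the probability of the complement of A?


P(A') = 1 - P(A) = 1 - 1/11 = 10/11

10/11


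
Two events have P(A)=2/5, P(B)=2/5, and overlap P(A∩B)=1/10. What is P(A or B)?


P(A∪B) = P(A) + P(B) - P(A∩B)
= 2/5 + 2/5 - 1/10 = 7/10

7/10


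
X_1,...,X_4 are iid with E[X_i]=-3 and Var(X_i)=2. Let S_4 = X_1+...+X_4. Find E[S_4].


E[S_n] = n*E[X_1] = 4*-3 = -12

-12


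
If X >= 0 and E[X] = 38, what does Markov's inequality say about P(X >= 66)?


Markov: P(X >= a) <= E[X]/a
P(X >= 66) <= 38/66 = 19/33

19/33


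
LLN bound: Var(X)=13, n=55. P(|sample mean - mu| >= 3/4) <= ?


Var(Xbar) = Var(X)/n = 13/55
Chebyshev: P(|Xbar-mu| >= 3/4) <= Var(Xbar)/(3/4)^2 = (13/55)/(9/16) = 208/495

208/495


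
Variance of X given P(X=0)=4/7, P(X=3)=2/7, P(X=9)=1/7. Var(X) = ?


E[X] = 15/7, E[X^2] = 99/7
Var(X) = E[X^2] - (E[X])^2 = 99/7 - (15/7)^2 = 468/49

468/49


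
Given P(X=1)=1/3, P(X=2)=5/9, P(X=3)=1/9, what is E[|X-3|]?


E[|X-3|] = sum(g(x)*P(x))
= 2*1/3 + 1*5/9 + 0*1/9
= 11/9

11/9


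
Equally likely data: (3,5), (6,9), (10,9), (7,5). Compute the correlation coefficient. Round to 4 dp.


Cov(X,Y) = 3.0000, Var(X) = 6.2500, Var(Y) = 4.0000
rho = Cov/(sqrt(VarX)*sqrt(VarY)) = 0.6000

0.6000


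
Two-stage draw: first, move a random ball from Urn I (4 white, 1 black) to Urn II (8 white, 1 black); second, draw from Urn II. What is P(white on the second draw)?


P(transfer white) = 4/5; P(transfer black) = 1/5
If white transferred: Urn II has 9 white of 10, so P(white|white moved) = 9/10
If black transferred: Urn II has 8 white of 10, so P(white|black moved) = 4/5
By total probability: P(white) = 4/5*9/10 + 1/5*4/5 = 22/25

22/25


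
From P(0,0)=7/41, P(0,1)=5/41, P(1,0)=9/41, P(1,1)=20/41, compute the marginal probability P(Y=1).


P(Y=1) = P(0,1)+P(1,1) = 5/41 + 20/41 = 25/41

25/41


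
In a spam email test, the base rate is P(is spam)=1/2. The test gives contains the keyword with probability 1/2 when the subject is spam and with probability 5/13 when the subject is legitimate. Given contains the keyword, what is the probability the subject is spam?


P(A) = P(A|B)P(B) + P(A|B')P(B') = 1/2*1/2 + 5/13*1/2 = 23/52
P(B|A) = P(A|B)P(B)/P(A) = (1/4)/(23/52) = 13/23

13/23


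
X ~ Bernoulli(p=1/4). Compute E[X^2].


For Bernoulli: X in {0,1}
E[X^2] = 0^2*(1-1/4) + 1^2*1/4 = 1/4

1/4


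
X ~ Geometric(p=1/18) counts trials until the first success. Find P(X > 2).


P(X > 2) = P(first 2 trials all fail) = (1-p)^2 = (17/18)^2 = 289/324

289/324


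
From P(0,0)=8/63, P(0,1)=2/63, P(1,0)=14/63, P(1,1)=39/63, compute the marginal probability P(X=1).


P(X=1) = P(1,0)+P(1,1) = 14/63 + 39/63 = 53/63

53/63


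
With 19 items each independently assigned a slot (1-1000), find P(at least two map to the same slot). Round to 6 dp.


P(all different) = prod((1000-i)/1000 for i=0..18) = 0.841925
P(at least one match) = 1 - 0.841925 = 0.158075

0.158075


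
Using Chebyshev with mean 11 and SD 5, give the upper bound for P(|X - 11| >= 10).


k = 10/5 = 2
Chebyshev: P(|X-mu| >= k*sigma) <= 1/k^2 = 1/2^2 = 1/4

1/4


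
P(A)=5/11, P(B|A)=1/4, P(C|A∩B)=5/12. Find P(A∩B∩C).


P(A∩B∩C) = P(A) * P(B|A) * P(C|A∩B)
= 5/11 * 1/4 * 5/12
= 5/44 * 5/12 = 25/528

25/528


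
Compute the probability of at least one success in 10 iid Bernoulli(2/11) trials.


P(at least one) = 1 - P(none)
P(none) = (1 - 2/11)^10 = (9/11)^10 = 3486784401/25937424601
P(at least one) = 1 - 3486784401/25937424601 = 22450640200/25937424601

22450640200/25937424601


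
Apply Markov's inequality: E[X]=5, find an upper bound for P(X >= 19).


Markov: P(X >= a) <= E[X]/a
P(X >= 19) <= 5/19

5/19


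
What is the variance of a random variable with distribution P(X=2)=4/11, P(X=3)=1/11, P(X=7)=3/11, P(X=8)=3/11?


E[X] = 56/11, E[X^2] = 364/11
Var(X) = E[X^2] - (E[X])^2 = 364/11 - (56/11)^2 = 868/121

868/121


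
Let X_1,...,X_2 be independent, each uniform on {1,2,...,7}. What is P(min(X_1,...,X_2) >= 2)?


P(min >= 2) = P(all X_i >= 2) = (P(X_1 >= 2))^2
= (6/7)^2 = 36/49

36/49


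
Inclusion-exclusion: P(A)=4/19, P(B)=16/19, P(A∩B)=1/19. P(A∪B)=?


P(A∪B) = P(A) + P(B) - P(A∩B)
= 4/19 + 16/19 - 1/19 = 1

1


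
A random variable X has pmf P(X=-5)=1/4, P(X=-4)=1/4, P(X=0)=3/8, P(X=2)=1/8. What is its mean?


E[X] = sum(x * P(x))
= -5*1/4 - 4*1/4 + 0*3/8 + 2*1/8
= -2

-2


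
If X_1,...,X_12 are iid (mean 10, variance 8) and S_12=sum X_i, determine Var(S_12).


By independence, Var(S_n) = n*Var(X_1) = 12*8 = 96

96


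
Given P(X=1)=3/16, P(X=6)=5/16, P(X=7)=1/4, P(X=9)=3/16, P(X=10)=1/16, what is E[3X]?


E[3X] = sum(g(x)*P(x))
= 3*3/16 + 18*5/16 + 21*1/4 + 27*3/16 + 30*1/16
= 147/8

147/8


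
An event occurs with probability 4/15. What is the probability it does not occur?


P(A') = 1 - P(A) = 1 - 4/15 = 11/15

11/15


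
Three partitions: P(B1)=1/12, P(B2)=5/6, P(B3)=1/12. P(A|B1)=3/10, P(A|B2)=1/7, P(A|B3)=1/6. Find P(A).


P(A) = P(A|B1)P(B1) + P(A|B2)P(B2) + P(A|B3)P(B3)
= 3/10*1/12 + 1/7*5/6 + 1/6*1/12
= 1/40 + 5/42 + 1/72 = 199/1260

199/1260


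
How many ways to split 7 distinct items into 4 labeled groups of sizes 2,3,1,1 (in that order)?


7! = 5040
Denominator: 2!=2 * 3!=6 * 1!=1 * 1!=1
Coefficient = 5040 / 12 = 420

420


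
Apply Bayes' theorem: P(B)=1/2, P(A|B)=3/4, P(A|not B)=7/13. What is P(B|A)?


P(A) = P(A|B)P(B) + P(A|B')P(B') = 3/4*1/2 + 7/13*1/2 = 67/104
P(B|A) = P(A|B)P(B)/P(A) = (3/8)/(67/104) = 39/67

39/67


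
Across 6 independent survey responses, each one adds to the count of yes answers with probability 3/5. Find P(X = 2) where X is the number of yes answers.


P(X=2) = C(6,2) * p^2 * (1-p)^4
= 15 * 9/25 * 16/625
= 432/3125

432/3125


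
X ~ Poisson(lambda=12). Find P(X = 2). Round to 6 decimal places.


P(X=2) = e^(-12) * 12^2 / 2!
≈ 0.000006144212353 * 144 / 2
≈ 0.000442

0.000442


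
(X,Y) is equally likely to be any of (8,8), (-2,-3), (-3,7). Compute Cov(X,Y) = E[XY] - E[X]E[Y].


E[X]=1, E[Y]=4, E[XY]=49/3
Cov(X,Y) = E[XY] - E[X]E[Y] = 49/3 - 1*4 = 37/3

37/3


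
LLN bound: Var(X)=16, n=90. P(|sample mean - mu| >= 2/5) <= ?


Var(Xbar) = Var(X)/n = 16/90
Chebyshev: P(|Xbar-mu| >= 2/5) <= Var(Xbar)/(2/5)^2 = (8/45)/(4/25) = 10/9
Bound exceeds 1, so trivial bound: 1

1


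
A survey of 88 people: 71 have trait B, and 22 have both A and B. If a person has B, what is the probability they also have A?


P(A|B) = P(A∩B)/P(B) = (22/88)/(71/88) = 22/71

22/71


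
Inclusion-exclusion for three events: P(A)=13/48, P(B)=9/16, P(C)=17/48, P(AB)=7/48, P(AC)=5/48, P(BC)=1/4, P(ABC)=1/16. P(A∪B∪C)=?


P(A∪B∪C) = P(A)+P(B)+P(C) - P(AB)-P(AC)-P(BC) + P(ABC)
= 13/48+9/16+17/48 - 7/48-5/48-1/4 + 1/16
= 3/4

3/4


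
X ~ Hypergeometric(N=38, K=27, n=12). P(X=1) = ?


P(X=1) = C(27,1)*C(11,11) / C(38,12)
= 27*1 / 2707475148
= 27/2707475148 = 3/300830572

3/300830572


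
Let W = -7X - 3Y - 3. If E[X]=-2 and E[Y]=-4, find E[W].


E[-7X - 3Y - 3] = -7*E[X] - 3*E[Y] - 3
= (-7)*(-2) + (-3)*(-4) + (-3)
= 14 + 12 - 3 = 23

23


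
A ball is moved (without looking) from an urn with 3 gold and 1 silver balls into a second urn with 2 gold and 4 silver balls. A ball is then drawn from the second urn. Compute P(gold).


P(transfer gold) = 3/4; P(transfer silver) = 1/4
If gold transferred: Urn II has 3 gold of 7, so P(gold|gold moved) = 3/7
If silver transferred: Urn II has 2 gold of 7, so P(gold|silver moved) = 2/7
By total probability: P(gold) = 3/4*3/7 + 1/4*2/7 = 11/28

11/28


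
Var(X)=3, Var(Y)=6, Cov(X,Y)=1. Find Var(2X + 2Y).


Var(2X + 2Y) = 2^2*Var(X) + 2^2*Var(Y) + 2*2*2*Cov(X,Y)
= 4*3 + 4*6 + 8*1
= 12 + 24 + 8 = 44

44


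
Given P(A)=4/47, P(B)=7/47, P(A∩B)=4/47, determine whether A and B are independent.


P(A)*P(B) = 4/47*7/47 = 28/2209
P(A∩B) = 4/47 != 28/2209, so not independent

No, A and B are not independent


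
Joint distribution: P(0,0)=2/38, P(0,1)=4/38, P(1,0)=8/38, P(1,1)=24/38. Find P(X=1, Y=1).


Read from table: P(X=1, Y=1) = 24/38 = 12/19

12/19


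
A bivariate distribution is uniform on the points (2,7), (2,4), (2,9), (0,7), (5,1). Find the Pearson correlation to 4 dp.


Cov(X,Y) = -3.3200, Var(X) = 2.5600, Var(Y) = 7.8400
rho = Cov/(sqrt(VarX)*sqrt(VarY)) = -0.7411

-0.7411


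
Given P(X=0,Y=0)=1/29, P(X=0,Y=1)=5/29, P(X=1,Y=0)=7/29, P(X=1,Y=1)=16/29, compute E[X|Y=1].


P(Y=1) = 21/29
E[X|Y=1] = (0*5 + 1*16)/21 = 16/21

16/21


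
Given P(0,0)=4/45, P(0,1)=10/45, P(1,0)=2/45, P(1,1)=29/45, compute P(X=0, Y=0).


Read from table: P(X=0, Y=0) = 4/45

4/45


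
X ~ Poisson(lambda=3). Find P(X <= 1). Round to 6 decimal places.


P(X<=1) = e^(-3)*3^0/0! + e^(-3)*3^1/1!
≈ 0.0497870684 + 0.1493612051
= 0.1991482735
≈ 0.199148

0.199148


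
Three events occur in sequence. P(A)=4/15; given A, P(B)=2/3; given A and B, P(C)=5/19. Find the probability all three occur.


P(A∩B∩C) = P(A) * P(B|A) * P(C|A∩B)
= 4/15 * 2/3 * 5/19
= 8/45 * 5/19 = 8/171

8/171


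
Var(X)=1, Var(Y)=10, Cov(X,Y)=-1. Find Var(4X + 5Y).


Var(4X + 5Y) = 4^2*Var(X) + 5^2*Var(Y) + 2*4*5*Cov(X,Y)
= 16*1 + 25*10 + 40*(-1)
= 16 + 250 - 40 = 226

226


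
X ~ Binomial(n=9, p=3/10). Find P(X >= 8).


P(X>=8) = P(X=8) + P(X=9)
= 413343/1000000000 + 19683/1000000000
= 216513/500000000

216513/500000000


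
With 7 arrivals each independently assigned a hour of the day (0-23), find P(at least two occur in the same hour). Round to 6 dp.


P(all different) = prod((24-i)/24 for i=0..6) = 0.380328
P(at least one match) = 1 - 0.380328 = 0.619672

0.619672


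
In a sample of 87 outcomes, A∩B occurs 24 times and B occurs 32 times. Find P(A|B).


P(A|B) = P(A∩B)/P(B) = (24/87)/(32/87) = 24/32 = 3/4

3/4


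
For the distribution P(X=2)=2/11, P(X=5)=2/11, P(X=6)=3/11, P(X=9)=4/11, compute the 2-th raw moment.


E[X^2] = sum(x^2 * P(x))
= 4*2/11 + 25*2/11 + 36*3/11 + 81*4/11
= 490/11

490/11


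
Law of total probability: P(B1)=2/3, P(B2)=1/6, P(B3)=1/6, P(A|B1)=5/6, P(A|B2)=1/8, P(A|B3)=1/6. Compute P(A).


P(A) = P(A|B1)P(B1) + P(A|B2)P(B2) + P(A|B3)P(B3)
= 5/6*2/3 + 1/8*1/6 + 1/6*1/6
= 5/9 + 1/48 + 1/36 = 29/48

29/48


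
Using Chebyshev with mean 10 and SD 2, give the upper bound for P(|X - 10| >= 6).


k = 6/2 = 3
Chebyshev: P(|X-mu| >= k*sigma) <= 1/k^2 = 1/3^2 = 1/9

1/9


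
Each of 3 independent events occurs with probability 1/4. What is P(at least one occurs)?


P(at least one) = 1 - P(none)
P(none) = (1 - 1/4)^3 = (3/4)^3 = 27/64
P(at least one) = 1 - 27/64 = 37/64

37/64


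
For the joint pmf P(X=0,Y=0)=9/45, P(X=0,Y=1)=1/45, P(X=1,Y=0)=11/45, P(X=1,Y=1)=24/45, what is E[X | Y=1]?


P(Y=1) = 25/45
E[X|Y=1] = (0*1 + 1*24)/25 = 24/25

24/25


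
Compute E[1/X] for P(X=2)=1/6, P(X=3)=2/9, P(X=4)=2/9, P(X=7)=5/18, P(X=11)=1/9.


E[1/X] = sum(g(x)*P(x))
= 1/2*1/6 + 1/3*2/9 + 1/4*2/9 + 1/7*5/18 + 1/11*1/9
= 2185/8316

2185/8316


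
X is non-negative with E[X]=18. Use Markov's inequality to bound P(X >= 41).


Markov: P(X >= a) <= E[X]/a
P(X >= 41) <= 18/41

18/41


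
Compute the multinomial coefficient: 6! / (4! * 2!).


6! = 720
Denominator: 4!=24 * 2!=2
Coefficient = 720 / 48 = 15

15


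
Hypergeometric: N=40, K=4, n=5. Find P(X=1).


P(X=1) = C(4,1)*C(36,4) / C(40,5)
= 4*58905 / 658008
= 235620/658008 = 6545/18278

6545/18278


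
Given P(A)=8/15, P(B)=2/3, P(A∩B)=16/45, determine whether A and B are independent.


P(A)*P(B) = 8/15*2/3 = 16/45
P(A∩B) = 16/45, which equals P(A)P(B), so independent

Yes, A and B are independent


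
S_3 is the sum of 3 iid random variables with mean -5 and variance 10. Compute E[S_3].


E[S_n] = n*E[X_1] = 3*-5 = -15

-15


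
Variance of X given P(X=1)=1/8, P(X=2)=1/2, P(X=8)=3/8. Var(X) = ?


E[X] = 33/8, E[X^2] = 209/8
Var(X) = E[X^2] - (E[X])^2 = 209/8 - (33/8)^2 = 583/64

583/64


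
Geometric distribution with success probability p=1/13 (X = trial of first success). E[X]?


For geometric (trials until first success), E[X] = 1/p = 1/(1/13) = 13

13


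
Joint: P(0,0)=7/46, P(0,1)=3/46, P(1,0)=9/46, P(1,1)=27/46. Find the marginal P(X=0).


P(X=0) = P(0,0)+P(0,1) = 7/46 + 3/46 = 10/46 = 5/23

5/23


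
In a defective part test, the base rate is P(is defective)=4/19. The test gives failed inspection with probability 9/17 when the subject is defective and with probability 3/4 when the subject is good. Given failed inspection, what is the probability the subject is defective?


P(A) = P(A|B)P(B) + P(A|B')P(B') = 9/17*4/19 + 3/4*15/19 = 909/1292
P(B|A) = P(A|B)P(B)/P(A) = (36/323)/(909/1292) = 16/101

16/101


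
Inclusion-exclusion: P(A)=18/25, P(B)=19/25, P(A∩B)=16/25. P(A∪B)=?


P(A∪B) = P(A) + P(B) - P(A∩B)
= 18/25 + 19/25 - 16/25 = 21/25

21/25


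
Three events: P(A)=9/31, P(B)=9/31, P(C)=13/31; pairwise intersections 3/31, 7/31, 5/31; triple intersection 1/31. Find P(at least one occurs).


P(A∪B∪C) = P(A)+P(B)+P(C) - P(AB)-P(AC)-P(BC) + P(ABC)
= 9/31+9/31+13/31 - 3/31-7/31-5/31 + 1/31
= 17/31

17/31


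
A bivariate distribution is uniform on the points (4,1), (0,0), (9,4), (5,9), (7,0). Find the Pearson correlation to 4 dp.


Cov(X,Y) = 3.0000, Var(X) = 9.2000, Var(Y) = 11.7600
rho = Cov/(sqrt(VarX)*sqrt(VarY)) = 0.2884

0.2884


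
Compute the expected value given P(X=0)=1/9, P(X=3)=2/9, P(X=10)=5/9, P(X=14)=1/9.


E[X] = sum(x * P(x))
= 0*1/9 + 3*2/9 + 10*5/9 + 14*1/9
= 70/9

70/9


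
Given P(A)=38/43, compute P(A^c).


P(A') = 1 - P(A) = 1 - 38/43 = 5/43

5/43


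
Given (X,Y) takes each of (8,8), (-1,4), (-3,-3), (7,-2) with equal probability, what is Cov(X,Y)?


E[X]=11/4, E[Y]=7/4, E[XY]=55/4
Cov(X,Y) = E[XY] - E[X]E[Y] = 55/4 - 11/4*7/4 = 143/16

143/16


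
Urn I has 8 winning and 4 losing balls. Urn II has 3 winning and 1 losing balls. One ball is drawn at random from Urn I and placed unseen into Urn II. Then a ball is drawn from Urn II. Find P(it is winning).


P(transfer winning) = 8/12 = 2/3; P(transfer losing) = 1/3
If winning transferred: Urn II has 4 winning of 5, so P(winning|winning moved) = 4/5
If losing transferred: Urn II has 3 winning of 5, so P(winning|losing moved) = 3/5
By total probability: P(winning) = 2/3*4/5 + 1/3*3/5 = 11/15

11/15


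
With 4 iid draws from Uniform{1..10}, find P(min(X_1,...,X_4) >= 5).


P(min >= 5) = P(all X_i >= 5) = (P(X_1 >= 5))^4
= (6/10)^4 = (3/5)^4 = 81/625

81/625


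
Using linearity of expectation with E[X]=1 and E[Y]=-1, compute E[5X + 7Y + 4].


E[5X + 7Y + 4] = 5*E[X] + 7*E[Y] + 4
= (5)*(1) + (7)*(-1) + (4)
= 5 - 7 + 4 = 2

2


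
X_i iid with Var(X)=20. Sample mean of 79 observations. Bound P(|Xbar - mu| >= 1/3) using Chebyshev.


Var(Xbar) = Var(X)/n = 20/79
Chebyshev: P(|Xbar-mu| >= 1/3) <= Var(Xbar)/(1/3)^2 = (20/79)/(1/9) = 180/79
Bound exceeds 1, so trivial bound: 1

1


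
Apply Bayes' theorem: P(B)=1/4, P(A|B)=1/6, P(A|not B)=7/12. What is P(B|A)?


P(A) = P(A|B)P(B) + P(A|B')P(B') = 1/6*1/4 + 7/12*3/4 = 23/48
P(B|A) = P(A|B)P(B)/P(A) = (1/24)/(23/48) = 2/23

2/23


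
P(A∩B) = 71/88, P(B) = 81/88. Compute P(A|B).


P(A|B) = P(A∩B)/P(B) = (71/88)/(81/88) = 71/81

71/81


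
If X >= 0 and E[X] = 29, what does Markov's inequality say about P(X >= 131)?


Markov: P(X >= a) <= E[X]/a
P(X >= 131) <= 29/131

29/131


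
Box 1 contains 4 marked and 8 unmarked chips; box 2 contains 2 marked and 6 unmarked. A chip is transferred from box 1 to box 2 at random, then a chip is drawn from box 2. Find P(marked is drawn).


P(transfer marked) = 4/12 = 1/3; P(transfer unmarked) = 2/3
If marked transferred: Urn II has 3 marked of 9, so P(marked|marked moved) = 1/3
If unmarked transferred: Urn II has 2 marked of 9, so P(marked|unmarked moved) = 2/9
By total probability: P(marked) = 1/3*1/3 + 2/3*2/9 = 7/27

7/27


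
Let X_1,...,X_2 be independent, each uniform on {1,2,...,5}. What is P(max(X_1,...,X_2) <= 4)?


P(max <= 4) = P(all X_i <= 4) = (P(X_1 <= 4))^2
= (4/5)^2 = 16/25

16/25


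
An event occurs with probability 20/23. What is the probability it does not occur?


P(A') = 1 - P(A) = 1 - 20/23 = 3/23

3/23


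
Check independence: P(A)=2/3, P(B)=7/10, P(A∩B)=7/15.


P(A)*P(B) = 2/3*7/10 = 7/15
P(A∩B) = 7/15, which equals P(A)P(B), so independent

Yes, A and B are independent


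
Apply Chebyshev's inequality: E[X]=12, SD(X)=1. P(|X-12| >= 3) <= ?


k = 3/1 = 3
Chebyshev: P(|X-mu| >= k*sigma) <= 1/k^2 = 1/3^2 = 1/9

1/9


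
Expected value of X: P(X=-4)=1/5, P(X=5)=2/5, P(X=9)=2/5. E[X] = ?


E[X] = sum(x * P(x))
= -4*1/5 + 5*2/5 + 9*2/5
= 24/5

24/5


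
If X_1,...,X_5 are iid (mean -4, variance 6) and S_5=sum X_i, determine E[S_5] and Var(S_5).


E[S_n] = n*mu = 5*-4 = -20
Var(S_n) = n*sigma^2 = 5*6 = 30

E[S_5]=-20, Var(S_5)=30


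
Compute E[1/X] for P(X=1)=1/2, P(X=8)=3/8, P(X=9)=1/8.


E[1/X] = sum(g(x)*P(x))
= 1*1/2 + 1/8*3/8 + 1/9*1/8
= 323/576

323/576


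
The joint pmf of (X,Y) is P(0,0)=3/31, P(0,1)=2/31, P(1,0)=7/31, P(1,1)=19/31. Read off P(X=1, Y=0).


Read from table: P(X=1, Y=0) = 7/31

7/31


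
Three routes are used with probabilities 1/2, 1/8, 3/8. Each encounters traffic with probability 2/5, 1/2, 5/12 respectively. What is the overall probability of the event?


P(A) = P(A|B1)P(B1) + P(A|B2)P(B2) + P(A|B3)P(B3)
= 2/5*1/2 + 1/2*1/8 + 5/12*3/8
= 1/5 + 1/16 + 5/32 = 67/160

67/160


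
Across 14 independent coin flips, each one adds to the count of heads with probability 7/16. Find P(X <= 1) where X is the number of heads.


P(X<=1) = P(X=0) + P(X=1)
= 22876792454961/72057594037927936 + 124551425588121/36028797018963968
= 271979643631203/72057594037927936

271979643631203/72057594037927936


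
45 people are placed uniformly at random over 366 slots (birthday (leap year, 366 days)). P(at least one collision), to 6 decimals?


P(all different) = prod((366-i)/366 for i=0..44) = 0.059503
P(at least one match) = 1 - 0.059503 = 0.940497

0.940497


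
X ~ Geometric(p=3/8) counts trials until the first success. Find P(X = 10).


P(X=10) = (1-p)^9 * p = (5/8)^9 * 3/8
= 1953125/134217728 * 3/8 = 5859375/1073741824

5859375/1073741824


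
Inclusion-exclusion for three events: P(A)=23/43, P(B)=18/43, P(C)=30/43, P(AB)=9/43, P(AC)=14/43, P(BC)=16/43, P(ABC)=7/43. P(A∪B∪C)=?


P(A∪B∪C) = P(A)+P(B)+P(C) - P(AB)-P(AC)-P(BC) + P(ABC)
= 23/43+18/43+30/43 - 9/43-14/43-16/43 + 7/43
= 39/43

39/43


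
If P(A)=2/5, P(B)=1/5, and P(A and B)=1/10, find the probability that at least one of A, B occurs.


P(A∪B) = P(A) + P(B) - P(A∩B)
= 2/5 + 1/5 - 1/10 = 1/2

1/2


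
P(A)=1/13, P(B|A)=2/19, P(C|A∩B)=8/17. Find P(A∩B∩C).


P(A∩B∩C) = P(A) * P(B|A) * P(C|A∩B)
= 1/13 * 2/19 * 8/17
= 2/247 * 8/17 = 16/4199

16/4199


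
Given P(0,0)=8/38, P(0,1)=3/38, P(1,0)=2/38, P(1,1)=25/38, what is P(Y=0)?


P(Y=0) = P(0,0)+P(1,0) = 8/38 + 2/38 = 10/38 = 5/19

5/19


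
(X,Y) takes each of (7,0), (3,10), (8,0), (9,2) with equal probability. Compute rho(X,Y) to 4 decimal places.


Cov(X,Y) = -8.2500, Var(X) = 5.1875, Var(Y) = 17.0000
rho = Cov/(sqrt(VarX)*sqrt(VarY)) = -0.8785

-0.8785


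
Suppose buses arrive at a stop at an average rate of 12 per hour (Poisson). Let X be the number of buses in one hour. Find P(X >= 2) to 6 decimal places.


P(X>=2) = 1 - P(X<=1) = 1 - (e^(-12)*12^0/0! + e^(-12)*12^1/1!)
≈ 1 - (0.0000061442 + 0.0000737305)
= 1 - 0.0000798747 = 0.9999201253
≈ 0.999920

0.999920


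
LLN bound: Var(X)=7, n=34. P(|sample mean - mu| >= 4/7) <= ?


Var(Xbar) = Var(X)/n = 7/34
Chebyshev: P(|Xbar-mu| >= 4/7) <= Var(Xbar)/(4/7)^2 = (7/34)/(16/49) = 343/544

343/544


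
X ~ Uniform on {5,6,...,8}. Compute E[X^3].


E[X^3] = (1/4) * sum(x^3 for x=5..8)
= 1196/4 = 299

299


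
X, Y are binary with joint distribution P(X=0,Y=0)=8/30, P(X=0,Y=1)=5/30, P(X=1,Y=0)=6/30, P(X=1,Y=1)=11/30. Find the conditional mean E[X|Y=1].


P(Y=1) = 16/30
E[X|Y=1] = (0*5 + 1*11)/16 = 11/16

11/16


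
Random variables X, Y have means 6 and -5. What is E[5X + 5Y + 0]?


E[5X + 5Y + 0] = 5*E[X] + 5*E[Y] + 0
= (5)*(6) + (5)*(-5) + (0)
= 30 - 25 + 0 = 5

5


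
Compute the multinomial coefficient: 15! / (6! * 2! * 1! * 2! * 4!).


15! = 1307674368000
Denominator: 6!=720 * 2!=2 * 1!=1 * 2!=2 * 4!=24
Coefficient = 1307674368000 / 69120 = 18918900

18918900


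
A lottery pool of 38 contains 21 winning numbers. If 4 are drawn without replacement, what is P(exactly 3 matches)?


P(X=3) = C(21,3)*C(17,1) / C(38,4)
= 1330*17 / 73815
= 22610/73815 = 34/111

34/111


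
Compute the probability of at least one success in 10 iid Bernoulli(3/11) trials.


P(at least one) = 1 - P(none)
P(none) = (1 - 3/11)^10 = (8/11)^10 = 1073741824/25937424601
P(at least one) = 1 - 1073741824/25937424601 = 24863682777/25937424601

24863682777/25937424601


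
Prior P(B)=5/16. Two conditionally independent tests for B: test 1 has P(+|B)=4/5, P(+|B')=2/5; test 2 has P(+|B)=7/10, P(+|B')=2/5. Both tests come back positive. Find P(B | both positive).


After test 1: P(+) = 4/5*5/16 + 2/5*11/16 = 21/40
P(B|+) = (1/4)/(21/40) = 10/21
After test 2 (use post1 as new prior): P(+) = 7/10*10/21 + 2/5*11/21 = 19/35
P(B|+,+) = (1/3)/(19/35) = 35/57

35/57


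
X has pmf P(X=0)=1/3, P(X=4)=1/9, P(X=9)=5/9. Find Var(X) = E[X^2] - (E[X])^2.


E[X] = 49/9, E[X^2] = 421/9
Var(X) = E[X^2] - (E[X])^2 = 421/9 - (49/9)^2 = 1388/81

1388/81


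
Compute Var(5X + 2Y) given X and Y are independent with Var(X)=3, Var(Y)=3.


Independence => Cov(X,Y)=0
Var(5X + 2Y) = 5^2*Var(X) + 2^2*Var(Y)
= 25*3 + 4*3 = 87

87


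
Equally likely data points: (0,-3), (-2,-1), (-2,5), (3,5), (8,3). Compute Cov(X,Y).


E[X]=7/5, E[Y]=9/5, E[XY]=31/5
Cov(X,Y) = E[XY] - E[X]E[Y] = 31/5 - 7/5*9/5 = 92/25

92/25


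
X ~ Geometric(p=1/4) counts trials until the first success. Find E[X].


For geometric (trials until first success), E[X] = 1/p = 1/(1/4) = 4

4


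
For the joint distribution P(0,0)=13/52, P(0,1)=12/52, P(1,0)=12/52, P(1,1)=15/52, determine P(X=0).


P(X=0) = P(0,0)+P(0,1) = 13/52 + 12/52 = 25/52

25/52


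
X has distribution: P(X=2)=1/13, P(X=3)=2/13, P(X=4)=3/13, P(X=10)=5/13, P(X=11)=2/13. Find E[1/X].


E[1/X] = sum(g(x)*P(x))
= 1/2*1/13 + 1/3*2/13 + 1/4*3/13 + 1/10*5/13 + 1/11*2/13
= 343/1716

343/1716


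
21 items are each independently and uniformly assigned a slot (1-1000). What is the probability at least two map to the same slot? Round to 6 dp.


P(all different) = prod((1000-i)/1000 for i=0..20) = 0.809410
P(at least one match) = 1 - 0.809410 = 0.190590

0.190590


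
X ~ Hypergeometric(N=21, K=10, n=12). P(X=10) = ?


P(X=10) = C(10,10)*C(11,2) / C(21,12)
= 1*55 / 293930
= 55/293930 = 11/58786

11/58786


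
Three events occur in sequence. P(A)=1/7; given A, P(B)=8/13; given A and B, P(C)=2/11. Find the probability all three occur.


P(A∩B∩C) = P(A) * P(B|A) * P(C|A∩B)
= 1/7 * 8/13 * 2/11
= 8/91 * 2/11 = 16/1001

16/1001


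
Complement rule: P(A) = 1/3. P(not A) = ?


P(A') = 1 - P(A) = 1 - 1/3 = 2/3

2/3


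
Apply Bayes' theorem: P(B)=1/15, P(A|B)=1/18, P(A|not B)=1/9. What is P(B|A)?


P(A) = P(A|B)P(B) + P(A|B')P(B') = 1/18*1/15 + 1/9*14/15 = 29/270
P(B|A) = P(A|B)P(B)/P(A) = (1/270)/(29/270) = 1/29

1/29


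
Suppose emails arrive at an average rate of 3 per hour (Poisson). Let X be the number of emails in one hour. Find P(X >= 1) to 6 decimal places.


P(X>=1) = 1 - P(X<=0) = 1 - (e^(-3)*3^0/0!)
≈ 1 - 0.0497870684 = 0.9502129316
≈ 0.950213

0.950213


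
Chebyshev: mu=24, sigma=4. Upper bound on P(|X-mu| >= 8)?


k = 8/4 = 2
Chebyshev: P(|X-mu| >= k*sigma) <= 1/k^2 = 1/2^2 = 1/4

1/4


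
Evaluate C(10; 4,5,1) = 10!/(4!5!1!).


10! = 3628800
Denominator: 4!=24 * 5!=120 * 1!=1
Coefficient = 3628800 / 2880 = 1260

1260


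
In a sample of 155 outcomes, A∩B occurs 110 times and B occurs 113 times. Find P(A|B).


P(A|B) = P(A∩B)/P(B) = (110/155)/(113/155) = 110/113

110/113


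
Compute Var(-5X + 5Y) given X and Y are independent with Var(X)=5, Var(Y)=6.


Independence => Cov(X,Y)=0
Var(-5X + 5Y) = (-5)^2*Var(X) + 5^2*Var(Y)
= 25*5 + 25*6 = 275

275


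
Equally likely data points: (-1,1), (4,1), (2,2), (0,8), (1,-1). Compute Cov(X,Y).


E[X]=6/5, E[Y]=11/5, E[XY]=6/5
Cov(X,Y) = E[XY] - E[X]E[Y] = 6/5 - 6/5*11/5 = -36/25

-36/25


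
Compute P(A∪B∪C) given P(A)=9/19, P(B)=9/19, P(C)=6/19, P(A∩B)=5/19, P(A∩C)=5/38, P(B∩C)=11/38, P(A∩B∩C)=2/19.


P(A∪B∪C) = P(A)+P(B)+P(C) - P(AB)-P(AC)-P(BC) + P(ABC)
= 9/19+9/19+6/19 - 5/19-5/38-11/38 + 2/19
= 13/19

13/19


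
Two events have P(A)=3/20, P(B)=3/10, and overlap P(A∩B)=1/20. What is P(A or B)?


P(A∪B) = P(A) + P(B) - P(A∩B)
= 3/20 + 3/10 - 1/20 = 2/5

2/5


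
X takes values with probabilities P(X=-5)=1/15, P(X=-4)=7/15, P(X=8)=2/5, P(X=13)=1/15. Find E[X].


E[X] = sum(x * P(x))
= -5*1/15 - 4*7/15 + 8*2/5 + 13*1/15
= 28/15

28/15


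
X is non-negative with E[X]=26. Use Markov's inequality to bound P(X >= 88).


Markov: P(X >= a) <= E[X]/a
P(X >= 88) <= 26/88 = 13/44

13/44


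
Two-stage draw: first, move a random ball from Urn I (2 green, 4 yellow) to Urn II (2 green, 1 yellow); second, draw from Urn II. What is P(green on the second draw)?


P(transfer green) = 2/6 = 1/3; P(transfer yellow) = 2/3
If green transferred: Urn II has 3 green of 4, so P(green|green moved) = 3/4
If yellow transferred: Urn II has 2 green of 4, so P(green|yellow moved) = 1/2
By total probability: P(green) = 1/3*3/4 + 2/3*1/2 = 7/12

7/12


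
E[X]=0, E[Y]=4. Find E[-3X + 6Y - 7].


E[-3X + 6Y - 7] = -3*E[X] + 6*E[Y] - 7
= (-3)*(0) + (6)*(4) + (-7)
= 0 + 24 - 7 = 17

17


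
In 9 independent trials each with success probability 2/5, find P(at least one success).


P(at least one) = 1 - P(none)
P(none) = (1 - 2/5)^9 = (3/5)^9 = 19683/1953125
P(at least one) = 1 - 19683/1953125 = 1933442/1953125

1933442/1953125


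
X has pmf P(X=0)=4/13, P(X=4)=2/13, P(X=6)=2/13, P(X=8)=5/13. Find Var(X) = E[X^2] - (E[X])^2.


E[X] = 60/13, E[X^2] = 424/13
Var(X) = E[X^2] - (E[X])^2 = 424/13 - (60/13)^2 = 1912/169

1912/169


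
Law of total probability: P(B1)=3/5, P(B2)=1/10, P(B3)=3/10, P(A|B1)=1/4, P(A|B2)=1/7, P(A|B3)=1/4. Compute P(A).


P(A) = P(A|B1)P(B1) + P(A|B2)P(B2) + P(A|B3)P(B3)
= 1/4*3/5 + 1/7*1/10 + 1/4*3/10
= 3/20 + 1/70 + 3/40 = 67/280

67/280


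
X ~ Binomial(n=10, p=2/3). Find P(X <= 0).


P(X<=0) = P(X=0)
= 1/59049
= 1/59049

1/59049


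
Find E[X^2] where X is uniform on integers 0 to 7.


E[X^2] = (1/8) * sum(x^2 for x=0..7)
= 140/8 = 35/2

35/2


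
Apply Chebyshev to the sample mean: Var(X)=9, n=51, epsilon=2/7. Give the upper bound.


Var(Xbar) = Var(X)/n = 9/51
Chebyshev: P(|Xbar-mu| >= 2/7) <= Var(Xbar)/(2/7)^2 = (3/17)/(4/49) = 147/68
Bound exceeds 1, so trivial bound: 1

1


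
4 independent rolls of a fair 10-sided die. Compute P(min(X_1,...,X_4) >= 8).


P(min >= 8) = P(all X_i >= 8) = (P(X_1 >= 8))^4
= (3/10)^4 = 81/10000

81/10000


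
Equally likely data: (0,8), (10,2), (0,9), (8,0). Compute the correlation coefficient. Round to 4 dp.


Cov(X,Y) = -16.3750, Var(X) = 20.7500, Var(Y) = 14.6875
rho = Cov/(sqrt(VarX)*sqrt(VarY)) = -0.9380

-0.9380


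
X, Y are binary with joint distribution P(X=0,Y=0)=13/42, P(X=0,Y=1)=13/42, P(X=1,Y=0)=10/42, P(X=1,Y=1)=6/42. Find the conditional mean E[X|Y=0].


P(Y=0) = 23/42
E[X|Y=0] = (0*13 + 1*10)/23 = 10/23

10/23


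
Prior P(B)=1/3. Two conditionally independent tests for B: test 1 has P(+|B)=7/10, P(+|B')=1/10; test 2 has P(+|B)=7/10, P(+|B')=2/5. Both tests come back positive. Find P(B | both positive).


After test 1: P(+) = 7/10*1/3 + 1/10*2/3 = 3/10
P(B|+) = (7/30)/(3/10) = 7/9
After test 2 (use post1 as new prior): P(+) = 7/10*7/9 + 2/5*2/9 = 19/30
P(B|+,+) = (49/90)/(19/30) = 49/57

49/57


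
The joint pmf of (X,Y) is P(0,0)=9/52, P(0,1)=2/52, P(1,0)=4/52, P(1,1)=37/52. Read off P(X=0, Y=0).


Read from table: P(X=0, Y=0) = 9/52

9/52


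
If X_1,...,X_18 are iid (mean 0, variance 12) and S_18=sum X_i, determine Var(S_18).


By independence, Var(S_n) = n*Var(X_1) = 18*12 = 216

216


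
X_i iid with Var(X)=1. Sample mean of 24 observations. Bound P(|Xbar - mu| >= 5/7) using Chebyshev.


Var(Xbar) = Var(X)/n = 1/24
Chebyshev: P(|Xbar-mu| >= 5/7) <= Var(Xbar)/(5/7)^2 = (1/24)/(25/49) = 49/600

49/600


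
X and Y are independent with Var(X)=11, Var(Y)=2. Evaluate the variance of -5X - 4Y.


Independence => Cov(X,Y)=0
Var(-5X - 4Y) = (-5)^2*Var(X) + (-4)^2*Var(Y)
= 25*11 + 16*2 = 307

307


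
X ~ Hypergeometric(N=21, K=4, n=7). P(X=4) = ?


P(X=4) = C(4,4)*C(17,3) / C(21,7)
= 1*680 / 116280
= 680/116280 = 1/171

1/171


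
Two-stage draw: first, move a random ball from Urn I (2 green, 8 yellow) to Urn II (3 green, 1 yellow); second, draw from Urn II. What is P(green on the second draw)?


P(transfer green) = 2/10 = 1/5; P(transfer yellow) = 4/5
If green transferred: Urn II has 4 green of 5, so P(green|green moved) = 4/5
If yellow transferred: Urn II has 3 green of 5, so P(green|yellow moved) = 3/5
By total probability: P(green) = 1/5*4/5 + 4/5*3/5 = 16/25

16/25


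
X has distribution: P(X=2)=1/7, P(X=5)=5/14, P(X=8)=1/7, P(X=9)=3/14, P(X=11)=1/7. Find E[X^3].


E[X^3] = sum(g(x)*P(x))
= 8*1/7 + 125*5/14 + 512*1/7 + 729*3/14 + 1331*1/7
= 3257/7

3257/7


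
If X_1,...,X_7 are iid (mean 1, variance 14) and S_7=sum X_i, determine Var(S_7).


By independence, Var(S_n) = n*Var(X_1) = 7*14 = 98

98


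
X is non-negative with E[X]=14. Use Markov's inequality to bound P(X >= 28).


Markov: P(X >= a) <= E[X]/a
P(X >= 28) <= 14/28 = 1/2

1/2


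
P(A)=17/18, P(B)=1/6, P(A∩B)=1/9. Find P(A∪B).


P(A∪B) = P(A) + P(B) - P(A∩B)
= 17/18 + 1/6 - 1/9 = 1

1


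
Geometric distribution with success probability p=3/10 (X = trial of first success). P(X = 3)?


P(X=3) = (1-p)^2 * p = (7/10)^2 * 3/10
= 49/100 * 3/10 = 147/1000

147/1000


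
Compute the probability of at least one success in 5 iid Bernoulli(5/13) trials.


P(at least one) = 1 - P(none)
P(none) = (1 - 5/13)^5 = (8/13)^5 = 32768/371293
P(at least one) = 1 - 32768/371293 = 338525/371293

338525/371293


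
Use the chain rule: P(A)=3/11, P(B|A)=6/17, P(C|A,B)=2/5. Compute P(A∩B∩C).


P(A∩B∩C) = P(A) * P(B|A) * P(C|A∩B)
= 3/11 * 6/17 * 2/5
= 18/187 * 2/5 = 36/935

36/935


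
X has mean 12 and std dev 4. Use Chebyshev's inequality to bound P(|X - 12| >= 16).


k = 16/4 = 4
Chebyshev: P(|X-mu| >= k*sigma) <= 1/k^2 = 1/4^2 = 1/16

1/16


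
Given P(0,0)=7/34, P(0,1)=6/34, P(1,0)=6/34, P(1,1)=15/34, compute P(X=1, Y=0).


Read from table: P(X=1, Y=0) = 6/34 = 3/17

3/17


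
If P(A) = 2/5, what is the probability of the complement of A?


P(A') = 1 - P(A) = 1 - 2/5 = 3/5

3/5


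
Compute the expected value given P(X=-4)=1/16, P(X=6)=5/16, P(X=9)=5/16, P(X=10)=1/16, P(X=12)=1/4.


E[X] = sum(x * P(x))
= -4*1/16 + 6*5/16 + 9*5/16 + 10*1/16 + 12*1/4
= 129/16

129/16


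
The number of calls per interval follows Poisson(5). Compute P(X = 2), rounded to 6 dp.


P(X=2) = e^(-5) * 5^2 / 2!
≈ 0.006737946999 * 25 / 2
≈ 0.084224

0.084224


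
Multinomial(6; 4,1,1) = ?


6! = 720
Denominator: 4!=24 * 1!=1 * 1!=1
Coefficient = 720 / 24 = 30

30


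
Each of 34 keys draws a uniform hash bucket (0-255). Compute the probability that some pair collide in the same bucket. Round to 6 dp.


P(all different) = prod((256-i)/256 for i=0..33) = 0.100884
P(at least one match) = 1 - 0.100884 = 0.899116

0.899116


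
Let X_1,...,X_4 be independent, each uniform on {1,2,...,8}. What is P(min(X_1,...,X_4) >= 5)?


P(min >= 5) = P(all X_i >= 5) = (P(X_1 >= 5))^4
= (4/8)^4 = (1/2)^4 = 1/16

1/16


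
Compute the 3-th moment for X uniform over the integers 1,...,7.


E[X^3] = (1/7) * sum(x^3 for x=1..7)
= 784/7 = 112

112


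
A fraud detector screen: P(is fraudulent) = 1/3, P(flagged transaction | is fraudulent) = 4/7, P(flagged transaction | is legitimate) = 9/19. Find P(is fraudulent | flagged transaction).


P(A) = P(A|B)P(B) + P(A|B')P(B') = 4/7*1/3 + 9/19*2/3 = 202/399
P(B|A) = P(A|B)P(B)/P(A) = (4/21)/(202/399) = 38/101

38/101


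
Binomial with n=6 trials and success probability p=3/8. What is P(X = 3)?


P(X=3) = C(6,3) * p^3 * (1-p)^3
= 20 * 27/512 * 125/512
= 16875/65536

16875/65536


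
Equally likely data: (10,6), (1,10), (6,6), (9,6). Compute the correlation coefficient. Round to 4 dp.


Cov(X,Y) = -5.5000, Var(X) = 12.2500, Var(Y) = 3.0000
rho = Cov/(sqrt(VarX)*sqrt(VarY)) = -0.9073

-0.9073


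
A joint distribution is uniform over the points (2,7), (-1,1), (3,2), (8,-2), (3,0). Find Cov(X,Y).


E[X]=3, E[Y]=8/5, E[XY]=3/5
Cov(X,Y) = E[XY] - E[X]E[Y] = 3/5 - 3*8/5 = -21/5

-21/5


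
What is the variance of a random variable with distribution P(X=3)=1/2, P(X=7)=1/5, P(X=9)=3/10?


E[X] = 28/5, E[X^2] = 193/5
Var(X) = E[X^2] - (E[X])^2 = 193/5 - (28/5)^2 = 181/25

181/25


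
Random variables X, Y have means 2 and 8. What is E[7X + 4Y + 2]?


E[7X + 4Y + 2] = 7*E[X] + 4*E[Y] + 2
= (7)*(2) + (4)*(8) + (2)
= 14 + 32 + 2 = 48

48


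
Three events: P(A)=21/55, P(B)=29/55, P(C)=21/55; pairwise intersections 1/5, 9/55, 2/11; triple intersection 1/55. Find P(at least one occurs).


P(A∪B∪C) = P(A)+P(B)+P(C) - P(AB)-P(AC)-P(BC) + P(ABC)
= 21/55+29/55+21/55 - 1/5-9/55-2/11 + 1/55
= 42/55

42/55


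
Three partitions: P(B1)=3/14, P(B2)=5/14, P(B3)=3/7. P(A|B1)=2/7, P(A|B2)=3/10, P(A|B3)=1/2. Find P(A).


P(A) = P(A|B1)P(B1) + P(A|B2)P(B2) + P(A|B3)P(B3)
= 2/7*3/14 + 3/10*5/14 + 1/2*3/7
= 3/49 + 3/28 + 3/14 = 75/196

75/196


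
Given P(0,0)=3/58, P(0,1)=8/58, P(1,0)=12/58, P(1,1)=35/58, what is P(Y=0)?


P(Y=0) = P(0,0)+P(1,0) = 3/58 + 12/58 = 15/58

15/58


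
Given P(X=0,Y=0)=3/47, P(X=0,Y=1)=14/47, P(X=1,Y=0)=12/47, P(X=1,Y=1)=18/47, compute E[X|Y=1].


P(Y=1) = 32/47
E[X|Y=1] = (0*14 + 1*18)/32 = 18/32 = 9/16

9/16


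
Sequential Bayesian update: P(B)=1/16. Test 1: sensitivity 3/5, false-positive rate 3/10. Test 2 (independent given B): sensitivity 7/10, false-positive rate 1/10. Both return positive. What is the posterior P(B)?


After test 1: P(+) = 3/5*1/16 + 3/10*15/16 = 51/160
P(B|+) = (3/80)/(51/160) = 2/17
After test 2 (use post1 as new prior): P(+) = 7/10*2/17 + 1/10*15/17 = 29/170
P(B|+,+) = (7/85)/(29/170) = 14/29

14/29
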